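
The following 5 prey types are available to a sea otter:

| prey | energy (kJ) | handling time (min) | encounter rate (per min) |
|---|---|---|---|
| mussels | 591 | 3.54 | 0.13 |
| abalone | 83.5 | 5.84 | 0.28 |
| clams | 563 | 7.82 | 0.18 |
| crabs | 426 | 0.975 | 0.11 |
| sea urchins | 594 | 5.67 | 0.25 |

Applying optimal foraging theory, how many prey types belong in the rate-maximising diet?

Rank by E/h (kJ/min): crabs 437, mussels 167, sea urchins 105, clams 72, abalone 14.3. Include each in turn until the next type's E/h falls below the running intake rate.
Rate on top 1: 42.32. mussels: 167 > 42.32 → include.
Rate on top 2: 78.91. sea urchins: 105 > 78.91 → include.
Rate on top 3: 91.19. clams: 72 < 91.19 → exclude; stop.
Optimal diet: crabs, mussels, sea urchins — 3 of 5 types.

3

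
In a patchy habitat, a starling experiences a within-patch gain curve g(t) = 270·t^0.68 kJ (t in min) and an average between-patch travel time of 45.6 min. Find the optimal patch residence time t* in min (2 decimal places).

Maximise g(t)/(T+t): set derivative to zero → g'(t)(T+t) = g(t).
g'(t) = 0.68·270·t^-0.32. Setting 0.68·270·t^-0.32 = 270·t^0.68/(45.6+t) gives 0.68(45.6+t) = t, so 0.32·t = 0.68×45.6.
t* = 0.68×45.6/0.32 = 96.9 min.

96.90 min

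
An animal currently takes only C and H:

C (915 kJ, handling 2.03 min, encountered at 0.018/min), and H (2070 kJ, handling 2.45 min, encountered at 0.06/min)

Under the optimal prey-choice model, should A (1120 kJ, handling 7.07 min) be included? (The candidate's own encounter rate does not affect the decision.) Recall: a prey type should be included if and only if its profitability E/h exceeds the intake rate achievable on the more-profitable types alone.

Intake rate on the current diet: R = (0.018×915 + 0.06×2070) / (1 + 0.018×2.03 + 0.06×2.45) = 140.7/1.184 = 118.9 kJ/min.
Profitability of A: 1120/7.07 = 158.4 kJ/min.
158.4 > 118.9, so adding A raises the average — include it.

Yes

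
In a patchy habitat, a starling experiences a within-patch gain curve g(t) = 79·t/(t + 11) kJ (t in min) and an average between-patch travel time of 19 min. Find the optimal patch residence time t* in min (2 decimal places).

14.46 min

By the marginal value theorem, leave when the instantaneous gain rate g'(t) equals the habitat-wide average g(t)/(T + t).
g'(t) = 79·11/(t + 11)². Setting 79·11/(t+11)² = 79t/[(t+11)(19+t)] gives 11(19+t) = t(t+11), so t² = 11×19 = 209.
t* = √209 = 14.46 min.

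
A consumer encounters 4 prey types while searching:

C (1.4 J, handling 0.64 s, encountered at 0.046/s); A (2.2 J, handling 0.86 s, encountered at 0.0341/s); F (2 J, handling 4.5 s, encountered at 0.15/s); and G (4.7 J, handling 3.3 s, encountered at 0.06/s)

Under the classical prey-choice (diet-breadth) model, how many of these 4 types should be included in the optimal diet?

E/h in descending order: A 2.56, C 2.19, G 1.42, F 0.444 J/s. The optimal diet is the largest prefix of this list for which every included type satisfies E_i/h_i > R on the types above it.
Rate on top 1: 0.07288. C: 2.19 > 0.07288 → include.
Rate on top 2: 0.1317. G: 1.42 > 0.1317 → include.
Rate on top 3: 0.3353. F: 0.444 > 0.3353 → include.
Optimal diet: A, C, G, F — 4 of 4 types.

4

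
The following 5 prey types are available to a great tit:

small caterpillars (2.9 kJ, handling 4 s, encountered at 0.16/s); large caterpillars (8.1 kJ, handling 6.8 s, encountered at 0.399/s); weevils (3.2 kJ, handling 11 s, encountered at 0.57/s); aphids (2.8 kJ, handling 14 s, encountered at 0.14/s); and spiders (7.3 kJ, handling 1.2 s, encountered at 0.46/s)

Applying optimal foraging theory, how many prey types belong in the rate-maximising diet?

Rank by E/h (kJ/s): spiders 6.08, large caterpillars 1.19, small caterpillars 0.725, weevils 0.291, aphids 0.2. Include each in turn until the next type's E/h falls below the running intake rate.
Rate on top 1: 2.164. large caterpillars: 1.19 < 2.164 → exclude; stop.
Optimal diet: spiders — 1 of 5 types.

1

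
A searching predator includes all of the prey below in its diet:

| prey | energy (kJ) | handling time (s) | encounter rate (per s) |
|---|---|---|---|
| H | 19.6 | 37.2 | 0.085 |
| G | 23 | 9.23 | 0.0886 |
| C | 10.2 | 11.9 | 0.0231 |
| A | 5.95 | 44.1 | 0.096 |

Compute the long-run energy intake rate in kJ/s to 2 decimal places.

0.48 kJ/s

Energy encountered per unit search time: 0.085×19.6 + 0.0886×23 + 0.0231×10.2 + 0.096×5.95 = 4.511 kJ/s.
Handling time per unit search time: 0.085×37.2 + 0.0886×9.23 + 0.0231×11.9 + 0.096×44.1 = 8.488.
Rate = 4.511/(1 + 8.488) = 0.4754 kJ/s.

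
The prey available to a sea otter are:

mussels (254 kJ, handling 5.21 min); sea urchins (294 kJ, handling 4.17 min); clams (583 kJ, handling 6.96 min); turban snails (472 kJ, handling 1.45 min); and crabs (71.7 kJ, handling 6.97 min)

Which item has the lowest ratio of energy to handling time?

Profitability E/h (kJ/min): mussels = 254/5.21 = 48.8, sea urchins = 294/4.17 = 70.5, clams = 583/6.96 = 83.8, turban snails = 472/1.45 = 326, crabs = 71.7/6.97 = 10.3.
Ranked: turban snails > clams > sea urchins > mussels > crabs.

crabs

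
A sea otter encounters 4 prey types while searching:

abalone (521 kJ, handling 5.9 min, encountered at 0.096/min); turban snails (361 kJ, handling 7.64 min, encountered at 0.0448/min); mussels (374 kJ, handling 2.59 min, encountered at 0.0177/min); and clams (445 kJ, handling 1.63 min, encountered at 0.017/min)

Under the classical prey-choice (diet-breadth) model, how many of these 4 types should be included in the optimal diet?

Rank by E/h (kJ/min): clams 273, mussels 144, abalone 88.3, turban snails 47.3. Include each in turn until the next type's E/h falls below the running intake rate.
Rate on top 1: 7.361. mussels: 144 > 7.361 → include.
Rate on top 2: 13.21. abalone: 88.3 > 13.21 → include.
Rate on top 3: 39.15. turban snails: 47.3 > 39.15 → include.
Optimal diet: clams, mussels, abalone, turban snails — 4 of 4 types.

4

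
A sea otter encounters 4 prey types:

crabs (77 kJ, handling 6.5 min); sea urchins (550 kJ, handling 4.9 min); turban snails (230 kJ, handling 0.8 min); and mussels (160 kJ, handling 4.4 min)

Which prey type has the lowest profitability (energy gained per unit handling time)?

crabs

Profitability E/h (kJ/min): crabs = 77/6.5 = 11.8, sea urchins = 550/4.9 = 112, turban snails = 230/0.8 = 288, mussels = 160/4.4 = 36.4.
Ranked: turban snails > sea urchins > mussels > crabs.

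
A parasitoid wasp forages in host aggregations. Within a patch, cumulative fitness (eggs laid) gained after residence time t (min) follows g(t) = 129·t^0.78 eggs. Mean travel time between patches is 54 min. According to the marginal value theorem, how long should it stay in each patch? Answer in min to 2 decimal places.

Optimal t* satisfies g'(t*) = g(t*)/(T + t*).
g'(t) = 0.78·129·t^-0.22. Setting 0.78·129·t^-0.22 = 129·t^0.78/(54+t) gives 0.78(54+t) = t, so 0.22·t = 0.78×54.
t* = 0.78×54/0.22 = 191.5 min.

191.45 min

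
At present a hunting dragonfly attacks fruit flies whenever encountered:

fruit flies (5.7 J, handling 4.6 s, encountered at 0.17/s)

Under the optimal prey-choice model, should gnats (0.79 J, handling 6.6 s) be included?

No

On fruit flies alone, R = ΣλE/(1+Σλh) = 0.969/1.782 = 0.5438 J/s.
gnats: E/h = 0.79/6.6 = 0.1197 J/s.
0.1197 < 0.5438, so adding gnats would lower the average — exclude it.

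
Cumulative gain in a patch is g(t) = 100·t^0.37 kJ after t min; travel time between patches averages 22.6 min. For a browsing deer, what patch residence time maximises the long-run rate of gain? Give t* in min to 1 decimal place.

Optimal t* satisfies g'(t*) = g(t*)/(T + t*).
g'(t) = 0.37·100·t^-0.63. Setting 0.37·100·t^-0.63 = 100·t^0.37/(22.6+t) gives 0.37(22.6+t) = t, so 0.63·t = 0.37×22.6.
t* = 0.37×22.6/0.63 = 13.27 min.

13.3 min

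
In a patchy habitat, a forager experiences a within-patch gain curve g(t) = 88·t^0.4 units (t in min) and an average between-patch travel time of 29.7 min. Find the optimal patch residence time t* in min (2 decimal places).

19.80 min

Maximise g(t)/(T+t): set derivative to zero → g'(t)(T+t) = g(t).
g'(t) = 0.4·88·t^-0.6. Setting 0.4·88·t^-0.6 = 88·t^0.4/(29.7+t) gives 0.4(29.7+t) = t, so 0.60·t = 0.4×29.7.
t* = 0.4×29.7/0.60 = 19.8 min.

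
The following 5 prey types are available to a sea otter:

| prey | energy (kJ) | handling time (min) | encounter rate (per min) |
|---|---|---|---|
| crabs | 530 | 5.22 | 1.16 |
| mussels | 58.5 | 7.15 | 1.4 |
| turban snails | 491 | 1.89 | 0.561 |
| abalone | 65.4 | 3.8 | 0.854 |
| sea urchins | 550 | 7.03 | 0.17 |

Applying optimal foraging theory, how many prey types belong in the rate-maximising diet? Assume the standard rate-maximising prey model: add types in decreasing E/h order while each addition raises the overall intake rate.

E/h in descending order: turban snails 260, crabs 102, sea urchins 78.2, abalone 17.2, mussels 8.18 kJ/min. The optimal diet is the largest prefix of this list for which every included type satisfies E_i/h_i > R on the types above it.
Rate on top 1: 133.7. crabs: 102 < 133.7 → exclude; stop.
Optimal diet: turban snails — 1 of 5 types.

1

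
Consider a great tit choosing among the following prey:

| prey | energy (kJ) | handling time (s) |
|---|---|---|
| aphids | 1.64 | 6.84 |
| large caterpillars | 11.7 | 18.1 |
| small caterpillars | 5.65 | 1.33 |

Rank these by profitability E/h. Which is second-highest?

large caterpillars

Profitability E/h (kJ/s): aphids = 1.64/6.84 = 0.24, large caterpillars = 11.7/18.1 = 0.646, small caterpillars = 5.65/1.33 = 4.25.
Ranked: small caterpillars > large caterpillars > aphids.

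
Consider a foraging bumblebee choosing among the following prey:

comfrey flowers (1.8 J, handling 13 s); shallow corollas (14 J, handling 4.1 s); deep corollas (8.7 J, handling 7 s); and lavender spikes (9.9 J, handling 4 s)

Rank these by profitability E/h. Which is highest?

shallow corollas

In descending order of E/h:
shallow corollas: 14/4.1 = 3.41 J/s
lavender spikes: 9.9/4 = 2.48 J/s
deep corollas: 8.7/7 = 1.24 J/s
comfrey flowers: 1.8/13 = 0.138 J/s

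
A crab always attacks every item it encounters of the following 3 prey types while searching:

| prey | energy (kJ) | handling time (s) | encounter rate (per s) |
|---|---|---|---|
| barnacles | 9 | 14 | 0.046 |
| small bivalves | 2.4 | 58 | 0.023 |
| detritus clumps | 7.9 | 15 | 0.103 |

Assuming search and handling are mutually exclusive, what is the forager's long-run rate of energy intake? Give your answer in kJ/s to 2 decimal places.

0.28 kJ/s

R = Σλ_iE_i / (1 + Σλ_ih_i)
Numerator: 0.046×9 + 0.023×2.4 + 0.103×7.9 = 1.283
Denominator: 1 + 0.046×14 + 0.023×58 + 0.103×15 = 4.523
R = 1.283/4.523 = 0.2836 kJ/s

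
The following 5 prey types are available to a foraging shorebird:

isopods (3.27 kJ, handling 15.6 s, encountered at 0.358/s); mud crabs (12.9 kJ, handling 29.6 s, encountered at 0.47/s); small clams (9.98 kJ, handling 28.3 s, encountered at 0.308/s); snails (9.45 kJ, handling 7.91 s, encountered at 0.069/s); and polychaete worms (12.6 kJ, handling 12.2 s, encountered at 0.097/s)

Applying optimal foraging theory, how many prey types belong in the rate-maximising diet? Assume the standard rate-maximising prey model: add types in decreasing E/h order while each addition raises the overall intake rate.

E/h in descending order: snails 1.19, polychaete worms 1.03, mud crabs 0.436, small clams 0.353, isopods 0.21 kJ/s. The optimal diet is the largest prefix of this list for which every included type satisfies E_i/h_i > R on the types above it.
Rate on top 1: 0.4218. polychaete worms: 1.03 > 0.4218 → include.
Rate on top 2: 0.6867. mud crabs: 0.436 < 0.6867 → exclude; stop.
Optimal diet: snails, polychaete worms — 2 of 5 types.

2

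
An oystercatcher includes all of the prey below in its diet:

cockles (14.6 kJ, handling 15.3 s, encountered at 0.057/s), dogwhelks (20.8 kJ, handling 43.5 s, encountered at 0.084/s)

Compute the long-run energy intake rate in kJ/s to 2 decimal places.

0.47 kJ/s

R = (0.057×14.6 + 0.084×20.8) / (1 + 0.057×15.3 + 0.084×43.5) = 2.579/5.526 = 0.4668 kJ/s.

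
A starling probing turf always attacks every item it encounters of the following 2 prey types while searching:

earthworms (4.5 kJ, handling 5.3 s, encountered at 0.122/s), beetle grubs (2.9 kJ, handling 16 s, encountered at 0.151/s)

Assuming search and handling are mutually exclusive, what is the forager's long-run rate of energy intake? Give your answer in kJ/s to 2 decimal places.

R = (0.122×4.5 + 0.151×2.9) / (1 + 0.122×5.3 + 0.151×16) = 0.9869/4.063 = 0.2429 kJ/s.

0.24 kJ/s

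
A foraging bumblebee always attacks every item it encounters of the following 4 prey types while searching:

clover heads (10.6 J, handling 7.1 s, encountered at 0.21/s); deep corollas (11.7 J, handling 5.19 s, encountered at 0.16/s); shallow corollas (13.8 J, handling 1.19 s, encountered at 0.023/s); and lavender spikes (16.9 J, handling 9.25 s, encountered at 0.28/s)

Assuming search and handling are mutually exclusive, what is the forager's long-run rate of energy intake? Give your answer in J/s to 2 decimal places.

1.54 J/s

R = (0.21×10.6 + 0.16×11.7 + 0.023×13.8 + 0.28×16.9) / (1 + 0.21×7.1 + 0.16×5.19 + 0.023×1.19 + 0.28×9.25) = 9.147/5.939 = 1.54 J/s.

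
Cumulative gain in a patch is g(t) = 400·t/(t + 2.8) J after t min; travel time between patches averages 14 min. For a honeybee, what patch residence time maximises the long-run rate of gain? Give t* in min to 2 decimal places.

6.26 min

Maximise g(t)/(T+t): set derivative to zero → g'(t)(T+t) = g(t).
g'(t) = 400·2.8/(t + 2.8)². Setting 400·2.8/(t+2.8)² = 400t/[(t+2.8)(14+t)] gives 2.8(14+t) = t(t+2.8), so t² = 2.8×14 = 39.2.
t* = √39.2 = 6.261 min.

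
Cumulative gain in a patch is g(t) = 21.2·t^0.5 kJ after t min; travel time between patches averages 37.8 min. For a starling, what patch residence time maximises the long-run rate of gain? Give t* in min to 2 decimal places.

37.80 min

By the marginal value theorem, leave when the instantaneous gain rate g'(t) equals the habitat-wide average g(t)/(T + t).
g'(t) = 0.5·21.2·t^-0.5. Setting 0.5·21.2·t^-0.5 = 21.2·t^0.5/(37.8+t) gives 0.5(37.8+t) = t, so 0.50·t = 0.5×37.8.
t* = 0.5×37.8/0.50 = 37.8 min.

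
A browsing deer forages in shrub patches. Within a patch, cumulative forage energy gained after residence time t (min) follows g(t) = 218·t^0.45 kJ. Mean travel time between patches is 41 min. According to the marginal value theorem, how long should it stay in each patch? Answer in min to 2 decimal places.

Maximise g(t)/(T+t): set derivative to zero → g'(t)(T+t) = g(t).
g'(t) = 0.45·218·t^-0.55. Setting 0.45·218·t^-0.55 = 218·t^0.45/(41+t) gives 0.45(41+t) = t, so 0.55·t = 0.45×41.
t* = 0.45×41/0.55 = 33.55 min.

33.55 min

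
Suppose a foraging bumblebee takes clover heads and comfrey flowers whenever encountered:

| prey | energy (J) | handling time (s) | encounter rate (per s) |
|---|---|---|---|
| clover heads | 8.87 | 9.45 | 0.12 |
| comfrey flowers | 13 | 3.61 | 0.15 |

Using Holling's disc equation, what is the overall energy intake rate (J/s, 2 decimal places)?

1.13 J/s

R = (0.12×8.87 + 0.15×13) / (1 + 0.12×9.45 + 0.15×3.61) = 3.014/2.675 = 1.127 J/s.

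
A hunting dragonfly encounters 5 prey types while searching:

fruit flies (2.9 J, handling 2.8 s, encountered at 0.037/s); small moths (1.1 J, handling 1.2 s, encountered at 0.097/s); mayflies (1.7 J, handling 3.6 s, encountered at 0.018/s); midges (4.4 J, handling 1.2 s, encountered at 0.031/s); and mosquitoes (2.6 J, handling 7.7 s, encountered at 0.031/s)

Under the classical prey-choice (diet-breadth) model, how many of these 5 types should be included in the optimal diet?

5

E/h in descending order: midges 3.67, fruit flies 1.04, small moths 0.917, mayflies 0.472, mosquitoes 0.338 J/s. The optimal diet is the largest prefix of this list for which every included type satisfies E_i/h_i > R on the types above it.
Rate on top 1: 0.1315. fruit flies: 1.04 > 0.1315 → include.
Rate on top 2: 0.2136. small moths: 0.917 > 0.2136 → include.
Rate on top 3: 0.2787. mayflies: 0.472 > 0.2787 → include.
Rate on top 4: 0.2882. mosquitoes: 0.338 > 0.2882 → include.
Optimal diet: midges, fruit flies, small moths, mayflies, mosquitoes — 5 of 5 types.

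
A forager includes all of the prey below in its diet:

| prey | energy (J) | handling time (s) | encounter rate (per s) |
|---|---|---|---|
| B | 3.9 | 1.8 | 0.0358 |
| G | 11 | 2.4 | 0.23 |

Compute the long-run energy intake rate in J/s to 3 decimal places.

1.652 J/s

R = Σλ_iE_i / (1 + Σλ_ih_i)
Numerator: 0.0358×3.9 + 0.23×11 = 2.67
Denominator: 1 + 0.0358×1.8 + 0.23×2.4 = 1.616
R = 2.67/1.616 = 1.652 J/s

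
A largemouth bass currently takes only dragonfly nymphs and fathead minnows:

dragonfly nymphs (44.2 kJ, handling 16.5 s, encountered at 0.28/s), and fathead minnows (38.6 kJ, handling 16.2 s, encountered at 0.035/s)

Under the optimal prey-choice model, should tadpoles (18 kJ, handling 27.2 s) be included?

No

Current rate: (0.28×44.2 + 0.035×38.6)/(1 + 0.28×16.5 + 0.035×16.2) = 2.219 kJ/s.
Profitability of tadpoles: 18/27.2 = 0.6618 kJ/s.
0.6618 < 2.219, so adding tadpoles would lower the average — exclude it.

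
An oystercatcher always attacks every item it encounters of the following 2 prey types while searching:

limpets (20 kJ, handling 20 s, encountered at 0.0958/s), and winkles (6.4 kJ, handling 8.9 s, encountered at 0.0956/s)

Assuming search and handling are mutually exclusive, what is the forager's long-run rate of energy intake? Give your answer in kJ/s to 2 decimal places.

R = (0.0958×20 + 0.0956×6.4) / (1 + 0.0958×20 + 0.0956×8.9) = 2.528/3.767 = 0.6711 kJ/s.

0.67 kJ/s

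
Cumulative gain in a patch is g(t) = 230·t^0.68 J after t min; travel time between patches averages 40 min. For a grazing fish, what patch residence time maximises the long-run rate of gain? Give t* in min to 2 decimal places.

Optimal t* satisfies g'(t*) = g(t*)/(T + t*).
g'(t) = 0.68·230·t^-0.32. Setting 0.68·230·t^-0.32 = 230·t^0.68/(40+t) gives 0.68(40+t) = t, so 0.32·t = 0.68×40.
t* = 0.68×40/0.32 = 85 min.

85.00 min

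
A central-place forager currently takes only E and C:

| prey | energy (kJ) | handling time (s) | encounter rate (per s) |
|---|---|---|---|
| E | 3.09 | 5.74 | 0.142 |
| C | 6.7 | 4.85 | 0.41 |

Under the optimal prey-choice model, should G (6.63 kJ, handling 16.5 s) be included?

No

Intake rate on the current diet: R = (0.142×3.09 + 0.41×6.7) / (1 + 0.142×5.74 + 0.41×4.85) = 3.186/3.804 = 0.8376 kJ/s.
Profitability of G: 6.63/16.5 = 0.4018 kJ/s.
Since 0.4018 < R, time spent handling G is better spent searching.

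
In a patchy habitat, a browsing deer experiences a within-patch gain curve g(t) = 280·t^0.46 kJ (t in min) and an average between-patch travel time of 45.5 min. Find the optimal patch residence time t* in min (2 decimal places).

38.76 min

By the marginal value theorem, leave when the instantaneous gain rate g'(t) equals the habitat-wide average g(t)/(T + t).
g'(t) = 0.46·280·t^-0.54. Setting 0.46·280·t^-0.54 = 280·t^0.46/(45.5+t) gives 0.46(45.5+t) = t, so 0.54·t = 0.46×45.5.
t* = 0.46×45.5/0.54 = 38.76 min.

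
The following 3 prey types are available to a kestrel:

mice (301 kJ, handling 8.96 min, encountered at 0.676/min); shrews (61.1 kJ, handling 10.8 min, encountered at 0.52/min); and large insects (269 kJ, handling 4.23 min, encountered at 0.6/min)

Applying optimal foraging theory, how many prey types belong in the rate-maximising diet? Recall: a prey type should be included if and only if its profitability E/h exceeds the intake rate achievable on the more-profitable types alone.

1

Rank by E/h (kJ/min): large insects 63.6, mice 33.6, shrews 5.66. Include each in turn until the next type's E/h falls below the running intake rate.
Rate on top 1: 45.62. mice: 33.6 < 45.62 → exclude; stop.
Optimal diet: large insects — 1 of 3 types.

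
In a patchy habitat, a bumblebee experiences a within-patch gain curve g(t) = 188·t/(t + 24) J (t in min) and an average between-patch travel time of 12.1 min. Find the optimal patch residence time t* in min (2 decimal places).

Optimal t* satisfies g'(t*) = g(t*)/(T + t*).
g'(t) = 188·24/(t + 24)². Setting 188·24/(t+24)² = 188t/[(t+24)(12.1+t)] gives 24(12.1+t) = t(t+24), so t² = 24×12.1 = 290.4.
t* = √290.4 = 17.04 min.

17.04 min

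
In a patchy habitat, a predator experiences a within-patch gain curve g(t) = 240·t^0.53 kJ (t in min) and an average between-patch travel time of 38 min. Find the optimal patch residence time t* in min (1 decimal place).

Maximise g(t)/(T+t): set derivative to zero → g'(t)(T+t) = g(t).
g'(t) = 0.53·240·t^-0.47. Setting 0.53·240·t^-0.47 = 240·t^0.53/(38+t) gives 0.53(38+t) = t, so 0.47·t = 0.53×38.
t* = 0.53×38/0.47 = 42.85 min.

42.9 min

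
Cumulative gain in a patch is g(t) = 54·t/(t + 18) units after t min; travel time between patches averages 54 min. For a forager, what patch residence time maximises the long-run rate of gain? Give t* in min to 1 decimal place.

31.2 min

Maximise g(t)/(T+t): set derivative to zero → g'(t)(T+t) = g(t).
g'(t) = 54·18/(t + 18)². Setting 54·18/(t+18)² = 54t/[(t+18)(54+t)] gives 18(54+t) = t(t+18), so t² = 18×54 = 972.
t* = √972 = 31.18 min.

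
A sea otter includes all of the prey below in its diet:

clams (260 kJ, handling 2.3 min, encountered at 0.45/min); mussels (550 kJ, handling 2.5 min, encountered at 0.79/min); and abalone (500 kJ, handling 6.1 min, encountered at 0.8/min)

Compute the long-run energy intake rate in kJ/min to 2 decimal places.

R = Σλ_iE_i / (1 + Σλ_ih_i)
Numerator: 0.45×260 + 0.79×550 + 0.8×500 = 951.5
Denominator: 1 + 0.45×2.3 + 0.79×2.5 + 0.8×6.1 = 8.89
R = 951.5/8.89 = 107 kJ/min

107.03 kJ/min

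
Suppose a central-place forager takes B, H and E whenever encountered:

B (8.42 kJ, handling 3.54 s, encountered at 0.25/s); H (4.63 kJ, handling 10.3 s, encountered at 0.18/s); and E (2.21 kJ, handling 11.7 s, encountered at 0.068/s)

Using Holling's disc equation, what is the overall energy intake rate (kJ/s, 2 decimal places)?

0.68 kJ/s

R = Σλ_iE_i / (1 + Σλ_ih_i)
Numerator: 0.25×8.42 + 0.18×4.63 + 0.068×2.21 = 3.089
Denominator: 1 + 0.25×3.54 + 0.18×10.3 + 0.068×11.7 = 4.535
R = 3.089/4.535 = 0.6811 kJ/s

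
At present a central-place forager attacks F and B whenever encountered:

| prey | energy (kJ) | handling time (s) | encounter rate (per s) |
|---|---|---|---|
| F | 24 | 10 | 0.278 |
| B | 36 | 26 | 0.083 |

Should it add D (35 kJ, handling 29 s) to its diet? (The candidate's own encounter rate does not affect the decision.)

Current rate: (0.278×24 + 0.083×36)/(1 + 0.278×10 + 0.083×26) = 1.627 kJ/s.
D: E/h = 35/29 = 1.207 kJ/s.
Since 1.207 < R, time spent handling D is better spent searching.

No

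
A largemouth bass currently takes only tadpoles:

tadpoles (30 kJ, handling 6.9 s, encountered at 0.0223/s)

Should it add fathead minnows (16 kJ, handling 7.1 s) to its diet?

Intake rate on the current diet: R = (0.0223×30) / (1 + 0.0223×6.9) = 0.669/1.154 = 0.5798 kJ/s.
Profitability of fathead minnows: 16/7.1 = 2.254 kJ/s.
Since 2.254 > R, including fathead minnows increases the long-run rate.

Yes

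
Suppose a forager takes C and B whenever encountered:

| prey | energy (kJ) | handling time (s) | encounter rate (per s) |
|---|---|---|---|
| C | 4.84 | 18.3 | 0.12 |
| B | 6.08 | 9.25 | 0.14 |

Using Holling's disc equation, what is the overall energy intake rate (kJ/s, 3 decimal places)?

Energy encountered per unit search time: 0.12×4.84 + 0.14×6.08 = 1.432 kJ/s.
Handling time per unit search time: 0.12×18.3 + 0.14×9.25 = 3.491.
Rate = 1.432/(1 + 3.491) = 0.3189 kJ/s.

0.319 kJ/s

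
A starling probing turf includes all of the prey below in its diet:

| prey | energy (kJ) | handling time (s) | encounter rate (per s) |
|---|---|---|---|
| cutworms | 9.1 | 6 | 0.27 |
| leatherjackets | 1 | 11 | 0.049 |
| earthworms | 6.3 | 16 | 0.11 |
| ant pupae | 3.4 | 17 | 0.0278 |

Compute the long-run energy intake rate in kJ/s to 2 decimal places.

R = (0.27×9.1 + 0.049×1 + 0.11×6.3 + 0.0278×3.4) / (1 + 0.27×6 + 0.049×11 + 0.11×16 + 0.0278×17) = 3.294/5.392 = 0.6109 kJ/s.

0.61 kJ/s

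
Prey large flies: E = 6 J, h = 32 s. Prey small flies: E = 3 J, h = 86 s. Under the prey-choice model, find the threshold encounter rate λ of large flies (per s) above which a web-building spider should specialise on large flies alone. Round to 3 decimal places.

Drop small flies once their profitability E₂/h₂ falls below the rate achievable on large flies alone: E₂/h₂ = λE₁/(1 + λh₁).
Solve for λ: λE₁h₂ = E₂(1 + λh₁) → λ(E₁h₂ − E₂h₁) = E₂ → λ = E₂/(E₁h₂ − E₂h₁).
λ = 3/(6×86 − 3×32) = 3/420 = 0.007143 per s.

0.007 per s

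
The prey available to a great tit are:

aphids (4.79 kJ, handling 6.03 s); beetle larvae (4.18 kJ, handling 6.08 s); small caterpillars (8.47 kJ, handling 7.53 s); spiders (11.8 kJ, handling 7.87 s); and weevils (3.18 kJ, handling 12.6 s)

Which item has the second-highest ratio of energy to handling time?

small caterpillars

Profitability E/h (kJ/s): aphids = 4.79/6.03 = 0.794, beetle larvae = 4.18/6.08 = 0.688, small caterpillars = 8.47/7.53 = 1.12, spiders = 11.8/7.87 = 1.5, weevils = 3.18/12.6 = 0.252.
Ranked: spiders > small caterpillars > aphids > beetle larvae > weevils.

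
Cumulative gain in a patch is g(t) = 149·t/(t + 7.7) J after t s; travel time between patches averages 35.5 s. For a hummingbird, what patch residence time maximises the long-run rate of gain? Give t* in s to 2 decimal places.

16.53 s

Optimal t* satisfies g'(t*) = g(t*)/(T + t*).
g'(t) = 149·7.7/(t + 7.7)². Setting 149·7.7/(t+7.7)² = 149t/[(t+7.7)(35.5+t)] gives 7.7(35.5+t) = t(t+7.7), so t² = 7.7×35.5 = 273.4.
t* = √273.4 = 16.53 s.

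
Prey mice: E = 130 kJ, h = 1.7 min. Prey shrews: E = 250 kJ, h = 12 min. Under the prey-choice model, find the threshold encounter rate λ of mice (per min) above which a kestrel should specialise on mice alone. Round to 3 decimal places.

0.220 per min

Drop shrews once their profitability E₂/h₂ falls below the rate achievable on mice alone: E₂/h₂ = λE₁/(1 + λh₁).
Solve for λ: λE₁h₂ = E₂(1 + λh₁) → λ(E₁h₂ − E₂h₁) = E₂ → λ = E₂/(E₁h₂ − E₂h₁).
λ = 250/(130×12 − 250×1.7) = 250/1135 = 0.2203 per min.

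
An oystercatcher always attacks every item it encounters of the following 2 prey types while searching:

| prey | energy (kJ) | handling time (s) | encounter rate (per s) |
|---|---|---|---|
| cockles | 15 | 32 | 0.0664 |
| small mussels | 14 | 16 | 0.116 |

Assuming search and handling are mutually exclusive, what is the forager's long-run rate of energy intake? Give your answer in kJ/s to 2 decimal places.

R = (0.0664×15 + 0.116×14) / (1 + 0.0664×32 + 0.116×16) = 2.62/4.981 = 0.526 kJ/s.

0.53 kJ/s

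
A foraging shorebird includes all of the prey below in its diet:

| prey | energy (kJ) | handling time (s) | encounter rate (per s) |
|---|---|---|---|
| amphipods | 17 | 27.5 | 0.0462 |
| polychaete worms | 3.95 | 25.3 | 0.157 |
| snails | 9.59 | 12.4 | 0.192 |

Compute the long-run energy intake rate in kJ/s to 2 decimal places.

0.38 kJ/s

R = (0.0462×17 + 0.157×3.95 + 0.192×9.59) / (1 + 0.0462×27.5 + 0.157×25.3 + 0.192×12.4) = 3.247/8.623 = 0.3765 kJ/s.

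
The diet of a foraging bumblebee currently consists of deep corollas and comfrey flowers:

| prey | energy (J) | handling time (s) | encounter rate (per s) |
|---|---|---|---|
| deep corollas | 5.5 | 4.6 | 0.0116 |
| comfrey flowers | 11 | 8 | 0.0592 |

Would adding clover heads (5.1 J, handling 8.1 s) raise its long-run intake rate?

Current rate: (0.0116×5.5 + 0.0592×11)/(1 + 0.0116×4.6 + 0.0592×8) = 0.4683 J/s.
Profitability of clover heads: 5.1/8.1 = 0.6296 J/s.
Since 0.6296 > R, including clover heads increases the long-run rate.

Yes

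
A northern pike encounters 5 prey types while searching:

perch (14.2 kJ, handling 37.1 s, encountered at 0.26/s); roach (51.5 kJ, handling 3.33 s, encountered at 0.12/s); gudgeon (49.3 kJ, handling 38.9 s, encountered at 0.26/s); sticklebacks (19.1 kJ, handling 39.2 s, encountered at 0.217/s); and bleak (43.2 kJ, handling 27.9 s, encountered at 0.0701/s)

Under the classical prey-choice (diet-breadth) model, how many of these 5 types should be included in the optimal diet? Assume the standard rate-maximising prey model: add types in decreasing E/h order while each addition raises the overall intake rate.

1

Rank by E/h (kJ/s): roach 15.5, bleak 1.55, gudgeon 1.27, sticklebacks 0.487, perch 0.383. Include each in turn until the next type's E/h falls below the running intake rate.
Rate on top 1: 4.416. bleak: 1.55 < 4.416 → exclude; stop.
Optimal diet: roach — 1 of 5 types.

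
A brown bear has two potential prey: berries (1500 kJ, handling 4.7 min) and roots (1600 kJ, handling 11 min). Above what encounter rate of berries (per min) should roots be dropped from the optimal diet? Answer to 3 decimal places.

0.178 per min

The zero-one rule: include roots iff E₂/h₂ > λE₁/(1+λh₁). Equality gives the switch point.
λE₁h₂ = E₂ + λE₂h₁ ⇒ λ = E₂/(E₁h₂ − E₂h₁) = 1600/(1.65e+04 − 7520) = 0.1782 per min.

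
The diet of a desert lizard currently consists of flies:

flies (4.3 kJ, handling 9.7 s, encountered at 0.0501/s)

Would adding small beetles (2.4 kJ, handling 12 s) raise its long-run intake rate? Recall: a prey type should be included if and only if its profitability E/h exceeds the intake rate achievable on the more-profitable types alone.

Yes

On flies alone, R = ΣλE/(1+Σλh) = 0.2154/1.486 = 0.145 kJ/s.
small beetles: E/h = 2.4/12 = 0.2 kJ/s.
0.2 > 0.145, so adding small beetles raises the average — include it.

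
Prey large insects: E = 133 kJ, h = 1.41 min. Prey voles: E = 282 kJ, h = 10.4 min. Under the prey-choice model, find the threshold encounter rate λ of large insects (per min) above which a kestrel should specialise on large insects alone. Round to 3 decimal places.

Drop voles once their profitability E₂/h₂ falls below the rate achievable on large insects alone: E₂/h₂ = λE₁/(1 + λh₁).
Solve for λ: λE₁h₂ = E₂(1 + λh₁) → λ(E₁h₂ − E₂h₁) = E₂ → λ = E₂/(E₁h₂ − E₂h₁).
λ = 282/(133×10.4 − 282×1.41) = 282/985.6 = 0.2861 per min.

0.286 per min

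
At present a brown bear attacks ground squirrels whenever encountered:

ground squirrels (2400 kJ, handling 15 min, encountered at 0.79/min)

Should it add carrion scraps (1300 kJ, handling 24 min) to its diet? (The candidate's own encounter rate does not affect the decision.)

No

Intake rate on the current diet: R = (0.79×2400) / (1 + 0.79×15) = 1896/12.85 = 147.5 kJ/min.
carrion scraps: E/h = 1300/24 = 54.17 kJ/min.
54.17 < 147.5, so adding carrion scraps would lower the average — exclude it.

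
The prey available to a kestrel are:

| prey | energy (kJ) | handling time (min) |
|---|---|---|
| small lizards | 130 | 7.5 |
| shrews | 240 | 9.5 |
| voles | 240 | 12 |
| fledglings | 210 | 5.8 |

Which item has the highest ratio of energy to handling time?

fledglings

Profitability E/h (kJ/min): small lizards = 130/7.5 = 17.3, shrews = 240/9.5 = 25.3, voles = 240/12 = 20, fledglings = 210/5.8 = 36.2.
Ranked: fledglings > shrews > voles > small lizards.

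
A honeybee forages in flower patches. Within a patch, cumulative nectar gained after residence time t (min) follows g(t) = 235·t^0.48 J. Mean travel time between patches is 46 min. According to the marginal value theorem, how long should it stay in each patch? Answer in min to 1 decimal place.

42.5 min

Optimal t* satisfies g'(t*) = g(t*)/(T + t*).
g'(t) = 0.48·235·t^-0.52. Setting 0.48·235·t^-0.52 = 235·t^0.48/(46+t) gives 0.48(46+t) = t, so 0.52·t = 0.48×46.
t* = 0.48×46/0.52 = 42.46 min.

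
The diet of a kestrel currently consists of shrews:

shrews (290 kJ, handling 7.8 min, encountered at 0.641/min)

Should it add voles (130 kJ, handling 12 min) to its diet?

No

Current rate: (0.641×290)/(1 + 0.641×7.8) = 30.98 kJ/min.
voles: E/h = 130/12 = 10.83 kJ/min.
Since 10.83 < R, time spent handling voles is better spent searching.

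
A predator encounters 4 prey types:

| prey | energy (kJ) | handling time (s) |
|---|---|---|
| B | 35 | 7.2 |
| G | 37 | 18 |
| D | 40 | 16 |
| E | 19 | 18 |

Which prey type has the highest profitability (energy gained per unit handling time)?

B

In descending order of E/h:
B: 35/7.2 = 4.86 kJ/s
D: 40/16 = 2.5 kJ/s
G: 37/18 = 2.06 kJ/s
E: 19/18 = 1.06 kJ/s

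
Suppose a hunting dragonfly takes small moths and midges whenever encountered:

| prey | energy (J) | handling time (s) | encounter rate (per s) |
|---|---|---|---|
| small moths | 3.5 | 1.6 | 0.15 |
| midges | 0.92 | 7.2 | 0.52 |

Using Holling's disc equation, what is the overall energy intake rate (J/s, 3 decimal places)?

Energy encountered per unit search time: 0.15×3.5 + 0.52×0.92 = 1.003 J/s.
Handling time per unit search time: 0.15×1.6 + 0.52×7.2 = 3.984.
Rate = 1.003/(1 + 3.984) = 0.2013 J/s.

0.201 J/s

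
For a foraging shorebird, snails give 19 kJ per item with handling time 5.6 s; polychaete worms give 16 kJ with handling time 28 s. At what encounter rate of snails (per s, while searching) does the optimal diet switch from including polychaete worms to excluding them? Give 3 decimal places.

At the threshold, the rate on snails alone equals the profitability of polychaete worms: λ·19/(1 + λ·5.6) = 16/28 = 0.5714.
Rearranging, λ(19 − 0.5714×5.6) = 0.5714, so λ = 0.5714/15.8 = 0.03617 per s.

0.036 per s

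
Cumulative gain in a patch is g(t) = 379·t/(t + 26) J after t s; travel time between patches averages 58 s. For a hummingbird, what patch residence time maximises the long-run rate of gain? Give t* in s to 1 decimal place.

38.8 s

By the marginal value theorem, leave when the instantaneous gain rate g'(t) equals the habitat-wide average g(t)/(T + t).
g'(t) = 379·26/(t + 26)². Setting 379·26/(t+26)² = 379t/[(t+26)(58+t)] gives 26(58+t) = t(t+26), so t² = 26×58 = 1508.
t* = √1508 = 38.83 s.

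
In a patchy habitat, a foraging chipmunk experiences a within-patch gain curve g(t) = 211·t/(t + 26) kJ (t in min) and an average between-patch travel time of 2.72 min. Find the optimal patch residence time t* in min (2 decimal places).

Maximise g(t)/(T+t): set derivative to zero → g'(t)(T+t) = g(t).
g'(t) = 211·26/(t + 26)². Setting 211·26/(t+26)² = 211t/[(t+26)(2.72+t)] gives 26(2.72+t) = t(t+26), so t² = 26×2.72 = 70.72.
t* = √70.72 = 8.41 min.

8.41 min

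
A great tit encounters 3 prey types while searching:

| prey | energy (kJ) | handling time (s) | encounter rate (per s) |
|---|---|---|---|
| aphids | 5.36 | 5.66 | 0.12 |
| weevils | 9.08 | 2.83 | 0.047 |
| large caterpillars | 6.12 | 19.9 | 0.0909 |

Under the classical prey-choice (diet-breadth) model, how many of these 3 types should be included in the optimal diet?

Profitabilities (E/h, kJ/s): weevils 3.21, aphids 0.947, large caterpillars 0.308. Add prey in this order while the next type's profitability exceeds the intake rate on those already taken.
Rate on top 1: 0.3767. aphids: 0.947 > 0.3767 → include.
Rate on top 2: 0.5904. large caterpillars: 0.308 < 0.5904 → exclude; stop.
Optimal diet: weevils, aphids — 2 of 3 types.

2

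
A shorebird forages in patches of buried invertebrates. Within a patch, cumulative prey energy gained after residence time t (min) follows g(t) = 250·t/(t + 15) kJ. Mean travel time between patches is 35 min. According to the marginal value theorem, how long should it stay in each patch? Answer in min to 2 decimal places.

Optimal t* satisfies g'(t*) = g(t*)/(T + t*).
g'(t) = 250·15/(t + 15)². Setting 250·15/(t+15)² = 250t/[(t+15)(35+t)] gives 15(35+t) = t(t+15), so t² = 15×35 = 525.
t* = √525 = 22.91 min.

22.91 min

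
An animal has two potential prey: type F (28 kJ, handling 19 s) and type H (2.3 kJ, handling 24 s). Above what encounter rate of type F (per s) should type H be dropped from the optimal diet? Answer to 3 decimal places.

Drop type H once their profitability E₂/h₂ falls below the rate achievable on type F alone: E₂/h₂ = λE₁/(1 + λh₁).
Solve for λ: λE₁h₂ = E₂(1 + λh₁) → λ(E₁h₂ − E₂h₁) = E₂ → λ = E₂/(E₁h₂ − E₂h₁).
λ = 2.3/(28×24 − 2.3×19) = 2.3/628.3 = 0.003661 per s.

0.004 per s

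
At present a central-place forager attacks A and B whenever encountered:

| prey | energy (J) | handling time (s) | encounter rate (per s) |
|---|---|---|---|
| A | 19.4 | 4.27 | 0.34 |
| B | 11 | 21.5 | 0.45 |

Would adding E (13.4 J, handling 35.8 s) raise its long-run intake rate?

On A and B alone, R = ΣλE/(1+Σλh) = 11.55/12.13 = 0.9521 J/s.
E: E/h = 13.4/35.8 = 0.3743 J/s.
0.3743 < 0.9521, so adding E would lower the average — exclude it.

No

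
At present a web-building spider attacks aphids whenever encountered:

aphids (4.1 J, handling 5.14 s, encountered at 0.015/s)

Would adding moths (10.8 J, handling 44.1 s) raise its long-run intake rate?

On aphids alone, R = ΣλE/(1+Σλh) = 0.0615/1.077 = 0.0571 J/s.
Profitability of moths: 10.8/44.1 = 0.2449 J/s.
0.2449 > 0.0571, so adding moths raises the average — include it.

Yes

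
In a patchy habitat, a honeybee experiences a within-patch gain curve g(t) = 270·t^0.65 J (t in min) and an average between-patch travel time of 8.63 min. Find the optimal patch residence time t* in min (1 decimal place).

16.0 min

Optimal t* satisfies g'(t*) = g(t*)/(T + t*).
g'(t) = 0.65·270·t^-0.35. Setting 0.65·270·t^-0.35 = 270·t^0.65/(8.63+t) gives 0.65(8.63+t) = t, so 0.35·t = 0.65×8.63.
t* = 0.65×8.63/0.35 = 16.03 min.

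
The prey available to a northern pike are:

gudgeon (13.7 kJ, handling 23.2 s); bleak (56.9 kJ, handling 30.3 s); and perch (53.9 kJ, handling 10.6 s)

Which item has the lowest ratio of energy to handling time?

gudgeon

In descending order of E/h:
perch: 53.9/10.6 = 5.08 kJ/s
bleak: 56.9/30.3 = 1.88 kJ/s
gudgeon: 13.7/23.2 = 0.591 kJ/s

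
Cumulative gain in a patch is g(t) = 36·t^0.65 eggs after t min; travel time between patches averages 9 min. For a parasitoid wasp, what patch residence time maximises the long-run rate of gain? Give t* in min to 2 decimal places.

Maximise g(t)/(T+t): set derivative to zero → g'(t)(T+t) = g(t).
g'(t) = 0.65·36·t^-0.35. Setting 0.65·36·t^-0.35 = 36·t^0.65/(9+t) gives 0.65(9+t) = t, so 0.35·t = 0.65×9.
t* = 0.65×9/0.35 = 16.71 min.

16.71 min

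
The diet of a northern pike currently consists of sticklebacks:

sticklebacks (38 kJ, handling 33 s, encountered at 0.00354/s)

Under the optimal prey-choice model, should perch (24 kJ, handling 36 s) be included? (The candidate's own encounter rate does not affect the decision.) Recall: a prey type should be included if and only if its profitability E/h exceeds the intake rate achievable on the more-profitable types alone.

Intake rate on the current diet: R = (0.00354×38) / (1 + 0.00354×33) = 0.1345/1.117 = 0.1204 kJ/s.
Profitability of perch: 24/36 = 0.6667 kJ/s.
Since 0.6667 > R, including perch increases the long-run rate.

Yes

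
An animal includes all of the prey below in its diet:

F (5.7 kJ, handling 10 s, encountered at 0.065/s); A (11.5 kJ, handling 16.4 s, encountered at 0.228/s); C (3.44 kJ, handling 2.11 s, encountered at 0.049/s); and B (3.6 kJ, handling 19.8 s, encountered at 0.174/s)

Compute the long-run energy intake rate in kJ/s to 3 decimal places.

0.424 kJ/s

R = (0.065×5.7 + 0.228×11.5 + 0.049×3.44 + 0.174×3.6) / (1 + 0.065×10 + 0.228×16.4 + 0.049×2.11 + 0.174×19.8) = 3.787/8.938 = 0.4238 kJ/s.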